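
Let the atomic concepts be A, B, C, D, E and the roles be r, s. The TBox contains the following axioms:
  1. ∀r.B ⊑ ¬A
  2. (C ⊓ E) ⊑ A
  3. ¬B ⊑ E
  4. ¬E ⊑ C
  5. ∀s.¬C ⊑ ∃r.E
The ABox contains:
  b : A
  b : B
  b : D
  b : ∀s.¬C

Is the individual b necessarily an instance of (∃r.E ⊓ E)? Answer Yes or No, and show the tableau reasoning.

1. b : (∃r.E ⊓ E)?  L(b) = {A, B, D, ∀s.¬C} ∪ {(∀r.¬E ⊔ ¬E)}
   apply at b: ∀s.¬C⊑∃r.E
   open: L(b) ⊇ {A, B, C, D, ¬E, …} (+ ∃-successors) — b ∉ (∃r.E ⊓ E) possible
2. Hence b : (∃r.E ⊓ E): not entailed.

No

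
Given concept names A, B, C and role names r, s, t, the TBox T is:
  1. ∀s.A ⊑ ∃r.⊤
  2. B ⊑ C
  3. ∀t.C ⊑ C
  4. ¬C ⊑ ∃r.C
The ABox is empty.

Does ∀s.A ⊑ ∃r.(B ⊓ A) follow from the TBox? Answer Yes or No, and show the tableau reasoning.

No

1. ∀s.A ⊑ ∃r.(B ⊓ A)  ⇔  (∀s.A ⊓ ∀r.(¬B ⊔ ¬A)) unsat w.r.t. T
   apply at x₀: ∀s.A⊑∃r.⊤
   open: L(x₀) ⊇ {C, ∀r.(¬B ⊔ ¬A), ∀s.A, ∃r.⊤} (+ ∃-successors)
2. Hence ∀s.A ⊑ ∃r.(B ⊓ A): not entailed.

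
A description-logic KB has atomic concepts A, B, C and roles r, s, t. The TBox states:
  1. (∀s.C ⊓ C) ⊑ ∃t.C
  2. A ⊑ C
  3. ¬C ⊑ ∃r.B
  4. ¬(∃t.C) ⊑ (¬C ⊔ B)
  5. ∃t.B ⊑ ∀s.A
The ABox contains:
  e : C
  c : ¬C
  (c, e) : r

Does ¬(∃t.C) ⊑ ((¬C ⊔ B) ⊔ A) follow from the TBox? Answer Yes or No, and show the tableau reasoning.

1. ¬(∃t.C) ⊑ ((¬C ⊔ B) ⊔ A)  ⇔  (∀t.¬C ⊓ ((C ⊓ ¬B) ⊓ ¬A)) unsat w.r.t. T
   all branches close; clash {B, ¬B} at x₀
2. Hence ¬(∃t.C) ⊑ ((¬C ⊔ B) ⊔ A): entailed.

Yes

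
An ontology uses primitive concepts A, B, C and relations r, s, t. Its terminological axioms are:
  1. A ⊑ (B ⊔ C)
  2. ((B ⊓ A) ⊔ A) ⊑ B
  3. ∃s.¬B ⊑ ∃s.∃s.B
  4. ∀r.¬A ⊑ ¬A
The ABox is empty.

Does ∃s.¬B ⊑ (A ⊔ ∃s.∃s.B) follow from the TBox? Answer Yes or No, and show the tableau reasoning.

Yes

1. ∃s.¬B ⊑ (A ⊔ ∃s.∃s.B)  ⇔  (∃s.¬B ⊓ (¬A ⊓ ∀s.∀s.¬B)) unsat w.r.t. T
   all branches close; clash {B, ¬B} at an ∃-successor
2. Hence ∃s.¬B ⊑ (A ⊔ ∃s.∃s.B): entailed.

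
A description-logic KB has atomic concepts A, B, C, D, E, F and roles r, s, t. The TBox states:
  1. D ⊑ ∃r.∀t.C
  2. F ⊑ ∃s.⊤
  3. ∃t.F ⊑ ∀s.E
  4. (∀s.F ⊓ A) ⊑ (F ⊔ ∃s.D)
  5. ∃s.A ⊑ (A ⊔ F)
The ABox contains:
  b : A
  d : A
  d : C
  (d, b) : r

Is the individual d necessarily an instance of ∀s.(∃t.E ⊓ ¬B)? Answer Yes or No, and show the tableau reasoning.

No

1. d : ∀s.(∃t.E ⊓ ¬B)?  L(d) = {A, C} ∪ {∃s.(∀t.¬E ⊔ B)}
   open: L(d) ⊇ {A, C, ¬D, ¬F, ∀s.¬A, …} (+ ∃-successors) — d ∉ ∀s.(∃t.E ⊓ ¬B) possible
2. Hence d : ∀s.(∃t.E ⊓ ¬B): not entailed.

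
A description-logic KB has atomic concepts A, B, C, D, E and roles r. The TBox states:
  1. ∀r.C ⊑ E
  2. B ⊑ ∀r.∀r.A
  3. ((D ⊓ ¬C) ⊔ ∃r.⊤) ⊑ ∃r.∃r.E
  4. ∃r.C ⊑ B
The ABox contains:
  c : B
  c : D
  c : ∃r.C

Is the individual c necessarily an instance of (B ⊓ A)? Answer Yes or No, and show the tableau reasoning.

1. c : (B ⊓ A)?  L(c) = {B, D, ∃r.C} ∪ {(¬B ⊔ ¬A)}
   apply at c: B⊑∀r.∀r.A
   open: L(c) ⊇ {B, D, ¬A, ∀r.∀r.A, ∃r.C, …} (+ ∃-successors) — c ∉ (B ⊓ A) possible
2. Hence c : (B ⊓ A): not entailed.

No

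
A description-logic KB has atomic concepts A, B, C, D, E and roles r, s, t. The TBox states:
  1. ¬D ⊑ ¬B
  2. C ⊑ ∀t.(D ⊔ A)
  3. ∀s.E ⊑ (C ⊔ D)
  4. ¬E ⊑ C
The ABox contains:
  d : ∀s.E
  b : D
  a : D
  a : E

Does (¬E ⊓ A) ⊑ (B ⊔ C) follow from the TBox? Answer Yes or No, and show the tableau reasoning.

Yes

1. (¬E ⊓ A) ⊑ (B ⊔ C)  ⇔  ((¬E ⊓ A) ⊓ (¬B ⊓ ¬C)) unsat w.r.t. T
   all branches close; clash {C, ¬C} at x₀
2. Hence (¬E ⊓ A) ⊑ (B ⊔ C): entailed.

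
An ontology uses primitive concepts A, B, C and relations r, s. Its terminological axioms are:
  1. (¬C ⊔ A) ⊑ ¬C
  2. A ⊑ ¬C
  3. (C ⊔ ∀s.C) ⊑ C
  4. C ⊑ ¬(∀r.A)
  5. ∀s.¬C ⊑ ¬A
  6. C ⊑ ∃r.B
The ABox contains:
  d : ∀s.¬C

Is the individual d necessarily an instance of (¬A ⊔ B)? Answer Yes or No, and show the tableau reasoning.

Yes

1. d : (¬A ⊔ B)?  L(d) = {∀s.¬C} ∪ {(A ⊓ ¬B)}
   clash {A, ¬A} at d — d ∈ (¬A ⊔ B)
2. Hence d : (¬A ⊔ B): entailed.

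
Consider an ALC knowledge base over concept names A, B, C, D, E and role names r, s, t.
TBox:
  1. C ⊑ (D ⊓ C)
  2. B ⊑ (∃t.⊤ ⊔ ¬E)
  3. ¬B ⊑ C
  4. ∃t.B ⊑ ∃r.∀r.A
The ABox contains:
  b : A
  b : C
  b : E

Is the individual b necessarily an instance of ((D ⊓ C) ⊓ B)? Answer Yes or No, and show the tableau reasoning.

1. b : ((D ⊓ C) ⊓ B)?  L(b) = {A, C, E} ∪ {((¬D ⊔ ¬C) ⊔ ¬B)}
   apply at b: C⊑(D ⊓ C)
   open: L(b) ⊇ {A, C, D, E, ¬B, …} — b ∉ ((D ⊓ C) ⊓ B) possible
2. Hence b : ((D ⊓ C) ⊓ B): not entailed.

No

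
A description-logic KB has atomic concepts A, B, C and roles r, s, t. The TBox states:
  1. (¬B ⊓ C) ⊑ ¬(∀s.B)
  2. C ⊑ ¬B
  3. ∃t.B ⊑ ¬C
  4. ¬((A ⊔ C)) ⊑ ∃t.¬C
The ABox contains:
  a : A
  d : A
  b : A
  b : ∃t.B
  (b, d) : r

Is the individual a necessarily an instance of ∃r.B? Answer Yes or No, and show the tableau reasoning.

No

1. a : ∃r.B?  L(a) = {A} ∪ {∀r.¬B}
   open: L(a) ⊇ {A, ¬C, ∀r.¬B} — a ∉ ∃r.B possible
2. Hence a : ∃r.B: not entailed.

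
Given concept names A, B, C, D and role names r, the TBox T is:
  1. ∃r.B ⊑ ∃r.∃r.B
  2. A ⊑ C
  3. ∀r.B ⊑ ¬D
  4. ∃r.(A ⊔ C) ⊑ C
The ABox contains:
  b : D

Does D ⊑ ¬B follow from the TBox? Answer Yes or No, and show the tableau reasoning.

No

1. D ⊑ ¬B  ⇔  (D ⊓ B) unsat w.r.t. T
   open: L(x₀) ⊇ {B, D, ¬A, ∀r.(¬A ⊓ ¬C), ∀r.¬B, …} (+ ∃-successors)
2. Hence D ⊑ ¬B: not entailed.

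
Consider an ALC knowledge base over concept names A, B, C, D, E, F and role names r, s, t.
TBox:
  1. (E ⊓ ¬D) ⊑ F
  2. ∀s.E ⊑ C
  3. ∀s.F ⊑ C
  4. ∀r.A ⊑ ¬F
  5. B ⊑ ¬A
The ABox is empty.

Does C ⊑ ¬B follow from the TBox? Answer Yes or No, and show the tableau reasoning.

1. C ⊑ ¬B  ⇔  (C ⊓ B) unsat w.r.t. T
   apply at x₀: B⊑¬A
   open: L(x₀) ⊇ {B, C, ¬A, ¬E, ∃r.¬A} (+ ∃-successors)
2. Hence C ⊑ ¬B: not entailed.

No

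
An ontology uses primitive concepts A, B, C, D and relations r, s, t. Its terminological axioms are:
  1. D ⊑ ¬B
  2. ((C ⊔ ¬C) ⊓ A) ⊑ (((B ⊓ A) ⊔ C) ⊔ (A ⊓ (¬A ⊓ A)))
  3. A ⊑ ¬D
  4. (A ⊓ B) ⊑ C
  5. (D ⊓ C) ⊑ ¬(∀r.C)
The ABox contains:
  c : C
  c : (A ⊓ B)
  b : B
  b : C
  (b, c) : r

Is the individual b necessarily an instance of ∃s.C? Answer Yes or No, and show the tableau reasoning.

1. b : ∃s.C?  L(b) = {B, C} ∪ {∀s.¬C}
   open: L(b) ⊇ {B, C, ¬A, ¬D, ∀s.¬C} — b ∉ ∃s.C possible
2. Hence b : ∃s.C: not entailed.

No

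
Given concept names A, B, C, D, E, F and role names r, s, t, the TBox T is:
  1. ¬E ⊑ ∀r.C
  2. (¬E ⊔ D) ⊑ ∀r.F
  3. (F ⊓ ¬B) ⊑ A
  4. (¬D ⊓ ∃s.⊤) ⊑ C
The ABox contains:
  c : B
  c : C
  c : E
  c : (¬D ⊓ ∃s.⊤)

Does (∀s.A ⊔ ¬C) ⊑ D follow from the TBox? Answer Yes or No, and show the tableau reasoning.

No

1. (∀s.A ⊔ ¬C) ⊑ D  ⇔  ((∀s.A ⊔ ¬C) ⊓ ¬D) unsat w.r.t. T
   open: L(x₀) ⊇ {E, ¬D, ¬F, ∀s.A, ∀s.⊥}
2. Hence (∀s.A ⊔ ¬C) ⊑ D: not entailed.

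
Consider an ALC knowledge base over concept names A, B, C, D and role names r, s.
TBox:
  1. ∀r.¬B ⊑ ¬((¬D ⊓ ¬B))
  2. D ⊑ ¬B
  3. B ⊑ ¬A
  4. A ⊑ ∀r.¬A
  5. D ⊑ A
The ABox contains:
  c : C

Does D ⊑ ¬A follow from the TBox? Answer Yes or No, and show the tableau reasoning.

1. D ⊑ ¬A  ⇔  (D ⊓ A) unsat w.r.t. T
   apply at x₀: D⊑¬B; A⊑∀r.¬A
   open: L(x₀) ⊇ {A, D, ¬B, ∀r.¬A, ∃r.B} (+ ∃-successors)
2. Hence D ⊑ ¬A: not entailed.

No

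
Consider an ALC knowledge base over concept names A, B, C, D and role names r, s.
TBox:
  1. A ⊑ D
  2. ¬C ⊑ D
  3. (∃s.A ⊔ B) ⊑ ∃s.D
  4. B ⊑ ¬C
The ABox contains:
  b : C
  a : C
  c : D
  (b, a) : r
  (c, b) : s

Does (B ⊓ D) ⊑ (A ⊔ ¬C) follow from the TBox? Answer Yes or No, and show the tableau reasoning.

1. (B ⊓ D) ⊑ (A ⊔ ¬C)  ⇔  ((B ⊓ D) ⊓ (¬A ⊓ C)) unsat w.r.t. T
   all branches close; clash {C, ¬C} at x₀
2. Hence (B ⊓ D) ⊑ (A ⊔ ¬C): entailed.

Yes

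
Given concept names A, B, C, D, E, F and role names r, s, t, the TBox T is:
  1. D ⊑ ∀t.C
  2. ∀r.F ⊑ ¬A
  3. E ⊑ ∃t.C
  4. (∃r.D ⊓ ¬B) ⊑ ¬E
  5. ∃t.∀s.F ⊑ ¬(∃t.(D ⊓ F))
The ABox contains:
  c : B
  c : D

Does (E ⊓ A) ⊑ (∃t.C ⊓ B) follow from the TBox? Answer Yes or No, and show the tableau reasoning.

1. (E ⊓ A) ⊑ (∃t.C ⊓ B)  ⇔  ((E ⊓ A) ⊓ (∀t.¬C ⊔ ¬B)) unsat w.r.t. T
   apply at x₀: E⊑∃t.C
   open: L(x₀) ⊇ {A, E, ¬B, ¬D, ∀r.¬D, …} (+ ∃-successors)
2. Hence (E ⊓ A) ⊑ (∃t.C ⊓ B): not entailed.

No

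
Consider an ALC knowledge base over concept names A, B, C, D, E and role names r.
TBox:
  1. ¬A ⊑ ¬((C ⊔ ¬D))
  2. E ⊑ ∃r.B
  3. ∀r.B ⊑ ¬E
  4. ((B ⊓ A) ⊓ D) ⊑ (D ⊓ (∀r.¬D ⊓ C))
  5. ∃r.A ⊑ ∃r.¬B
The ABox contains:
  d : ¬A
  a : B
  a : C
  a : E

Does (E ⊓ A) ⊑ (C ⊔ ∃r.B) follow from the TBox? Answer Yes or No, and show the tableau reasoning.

Yes

1. (E ⊓ A) ⊑ (C ⊔ ∃r.B)  ⇔  ((E ⊓ A) ⊓ (¬C ⊓ ∀r.¬B)) unsat w.r.t. T
   all branches close; clash {C, ¬C} at x₀
2. Hence (E ⊓ A) ⊑ (C ⊔ ∃r.B): entailed.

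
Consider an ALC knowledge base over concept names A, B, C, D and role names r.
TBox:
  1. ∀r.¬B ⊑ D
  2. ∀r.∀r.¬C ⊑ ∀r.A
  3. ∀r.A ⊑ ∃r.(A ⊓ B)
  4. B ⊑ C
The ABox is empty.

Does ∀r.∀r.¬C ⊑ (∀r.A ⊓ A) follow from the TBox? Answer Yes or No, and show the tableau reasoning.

1. ∀r.∀r.¬C ⊑ (∀r.A ⊓ A)  ⇔  (∀r.∀r.¬C ⊓ (∃r.¬A ⊔ ¬A)) unsat w.r.t. T
   apply at x₀: ∀r.∀r.¬C⊑∀r.A
   open: L(x₀) ⊇ {¬A, ¬B, ∀r.A, ∀r.∀r.¬C, ∃r.(A ⊓ B), …} (+ ∃-successors)
2. Hence ∀r.∀r.¬C ⊑ (∀r.A ⊓ A): not entailed.

No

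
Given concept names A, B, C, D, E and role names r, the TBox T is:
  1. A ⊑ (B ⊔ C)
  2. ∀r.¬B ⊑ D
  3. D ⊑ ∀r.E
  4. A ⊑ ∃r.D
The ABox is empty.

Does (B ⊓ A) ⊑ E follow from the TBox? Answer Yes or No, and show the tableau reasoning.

1. (B ⊓ A) ⊑ E  ⇔  ((B ⊓ A) ⊓ ¬E) unsat w.r.t. T
   apply at x₀: A⊑(B ⊔ C); A⊑∃r.D
   open: L(x₀) ⊇ {A, B, ¬D, ¬E, ∃r.B, …} (+ ∃-successors)
2. Hence (B ⊓ A) ⊑ E: not entailed.

No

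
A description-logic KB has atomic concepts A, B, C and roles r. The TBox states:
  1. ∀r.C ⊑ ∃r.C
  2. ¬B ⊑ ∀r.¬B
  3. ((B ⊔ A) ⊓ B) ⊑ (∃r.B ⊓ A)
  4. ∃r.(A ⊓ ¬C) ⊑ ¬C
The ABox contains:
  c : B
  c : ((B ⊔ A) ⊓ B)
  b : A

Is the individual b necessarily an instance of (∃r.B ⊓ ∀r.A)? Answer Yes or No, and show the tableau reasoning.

No

1. b : (∃r.B ⊓ ∀r.A)?  L(b) = {A} ∪ {(∀r.¬B ⊔ ∃r.¬A)}
   open: L(b) ⊇ {A, B, ∀r.(¬A ⊔ C), ∃r.B, ∃r.¬A, …} (+ ∃-successors) — b ∉ (∃r.B ⊓ ∀r.A) possible
2. Hence b : (∃r.B ⊓ ∀r.A): not entailed.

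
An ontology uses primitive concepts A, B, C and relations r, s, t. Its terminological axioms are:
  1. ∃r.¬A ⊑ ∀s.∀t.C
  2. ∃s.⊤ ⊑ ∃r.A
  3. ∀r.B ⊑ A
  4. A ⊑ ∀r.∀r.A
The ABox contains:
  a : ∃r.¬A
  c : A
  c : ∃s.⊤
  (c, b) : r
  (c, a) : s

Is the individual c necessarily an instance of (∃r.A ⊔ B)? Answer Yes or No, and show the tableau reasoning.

1. c : (∃r.A ⊔ B)?  L(c) = {A, ∃s.⊤} ∪ {(∀r.¬A ⊓ ¬B)}
   clash {A, ¬A} at an ∃-successor — c ∈ (∃r.A ⊔ B)
2. Hence c : (∃r.A ⊔ B): entailed.

Yes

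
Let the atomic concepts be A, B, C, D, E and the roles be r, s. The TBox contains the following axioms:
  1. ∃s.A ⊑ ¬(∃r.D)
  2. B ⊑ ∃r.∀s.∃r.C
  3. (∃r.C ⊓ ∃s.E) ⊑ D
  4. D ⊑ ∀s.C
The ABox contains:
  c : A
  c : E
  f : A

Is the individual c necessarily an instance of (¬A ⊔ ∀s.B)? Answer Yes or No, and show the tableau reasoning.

1. c : (¬A ⊔ ∀s.B)?  L(c) = {A, E} ∪ {(A ⊓ ∃s.¬B)}
   open: L(c) ⊇ {A, E, ¬B, ¬D, ∀r.¬C, …} (+ ∃-successors) — c ∉ (¬A ⊔ ∀s.B) possible
2. Hence c : (¬A ⊔ ∀s.B): not entailed.

No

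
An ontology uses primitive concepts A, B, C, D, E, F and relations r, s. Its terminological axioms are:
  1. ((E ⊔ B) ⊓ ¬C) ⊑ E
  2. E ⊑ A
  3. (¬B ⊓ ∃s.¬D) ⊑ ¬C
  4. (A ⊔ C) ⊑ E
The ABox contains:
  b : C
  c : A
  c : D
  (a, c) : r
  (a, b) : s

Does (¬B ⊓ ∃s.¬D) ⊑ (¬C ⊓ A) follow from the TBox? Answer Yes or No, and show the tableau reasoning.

1. (¬B ⊓ ∃s.¬D) ⊑ (¬C ⊓ A)  ⇔  ((¬B ⊓ ∃s.¬D) ⊓ (C ⊔ ¬A)) unsat w.r.t. T
   apply at x₀: (¬B ⊓ ∃s.¬D)⊑¬C
   open: L(x₀) ⊇ {¬A, ¬B, ¬C, ¬E, ∃s.¬D} (+ ∃-successors)
2. Hence (¬B ⊓ ∃s.¬D) ⊑ (¬C ⊓ A): not entailed.

No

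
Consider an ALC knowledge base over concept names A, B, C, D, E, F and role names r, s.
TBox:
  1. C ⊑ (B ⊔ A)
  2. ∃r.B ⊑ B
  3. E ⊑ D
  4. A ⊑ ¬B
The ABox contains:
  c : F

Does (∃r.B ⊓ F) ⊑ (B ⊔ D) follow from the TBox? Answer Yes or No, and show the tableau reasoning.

1. (∃r.B ⊓ F) ⊑ (B ⊔ D)  ⇔  ((∃r.B ⊓ F) ⊓ (¬B ⊓ ¬D)) unsat w.r.t. T
   all branches close; clash {D, ¬D} at x₀
2. Hence (∃r.B ⊓ F) ⊑ (B ⊔ D): entailed.

Yes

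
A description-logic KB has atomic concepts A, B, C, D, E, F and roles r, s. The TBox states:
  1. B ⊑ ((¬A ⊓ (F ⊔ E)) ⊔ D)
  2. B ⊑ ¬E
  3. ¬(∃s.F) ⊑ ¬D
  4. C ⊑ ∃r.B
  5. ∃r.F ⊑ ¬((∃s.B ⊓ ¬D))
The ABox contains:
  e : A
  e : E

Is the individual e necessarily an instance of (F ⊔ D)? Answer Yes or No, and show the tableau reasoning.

No

1. e : (F ⊔ D)?  L(e) = {A, E} ∪ {(¬F ⊓ ¬D)}
   open: L(e) ⊇ {A, E, ¬B, ¬C, ¬D, …} — e ∉ (F ⊔ D) possible
2. Hence e : (F ⊔ D): not entailed.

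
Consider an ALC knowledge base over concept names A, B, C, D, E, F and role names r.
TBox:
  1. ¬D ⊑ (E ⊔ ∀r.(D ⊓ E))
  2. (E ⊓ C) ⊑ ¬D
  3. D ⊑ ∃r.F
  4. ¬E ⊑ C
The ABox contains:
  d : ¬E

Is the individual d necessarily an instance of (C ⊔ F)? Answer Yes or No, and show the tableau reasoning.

1. d : (C ⊔ F)?  L(d) = {¬E} ∪ {(¬C ⊓ ¬F)}
   clash {C, ¬C} at d — d ∈ (C ⊔ F)
2. Hence d : (C ⊔ F): entailed.

Yes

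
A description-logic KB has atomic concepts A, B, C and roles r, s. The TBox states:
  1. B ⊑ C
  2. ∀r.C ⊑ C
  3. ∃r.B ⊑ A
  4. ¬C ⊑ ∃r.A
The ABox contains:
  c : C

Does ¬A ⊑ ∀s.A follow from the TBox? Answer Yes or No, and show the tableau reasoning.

1. ¬A ⊑ ∀s.A  ⇔  (¬A ⊓ ∃s.¬A) unsat w.r.t. T
   open: L(x₀) ⊇ {C, ¬A, ∀r.¬B, ∃s.¬A} (+ ∃-successors)
2. Hence ¬A ⊑ ∀s.A: not entailed.

No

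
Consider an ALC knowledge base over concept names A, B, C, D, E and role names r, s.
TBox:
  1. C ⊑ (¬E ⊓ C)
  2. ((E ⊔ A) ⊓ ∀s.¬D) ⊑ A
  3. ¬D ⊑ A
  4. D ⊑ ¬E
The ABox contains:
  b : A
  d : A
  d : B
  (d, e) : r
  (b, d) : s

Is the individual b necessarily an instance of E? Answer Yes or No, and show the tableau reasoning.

No

1. b : E?  L(b) = {A} ∪ {¬E}
   open: L(b) ⊇ {A, ¬C, ¬E} — b ∉ E possible
2. Hence b : E: not entailed.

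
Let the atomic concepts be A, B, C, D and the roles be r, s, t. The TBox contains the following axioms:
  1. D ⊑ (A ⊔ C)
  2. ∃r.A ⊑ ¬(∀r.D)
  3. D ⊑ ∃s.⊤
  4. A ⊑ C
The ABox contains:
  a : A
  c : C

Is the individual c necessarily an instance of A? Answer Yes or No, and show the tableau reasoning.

1. c : A?  L(c) = {C} ∪ {¬A}
   open: L(c) ⊇ {C, ¬A, ¬D, ∀r.¬A} — c ∉ A possible
2. Hence c : A: not entailed.

No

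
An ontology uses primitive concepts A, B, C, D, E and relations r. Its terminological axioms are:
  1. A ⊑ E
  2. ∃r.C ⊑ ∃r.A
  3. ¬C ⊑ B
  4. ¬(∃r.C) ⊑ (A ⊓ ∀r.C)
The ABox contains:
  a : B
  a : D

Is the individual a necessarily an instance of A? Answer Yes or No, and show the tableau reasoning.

1. a : A?  L(a) = {B, D} ∪ {¬A}
   open: L(a) ⊇ {B, D, ¬A, ∃r.A, ∃r.C} (+ ∃-successors) — a ∉ A possible
2. Hence a : A: not entailed.

No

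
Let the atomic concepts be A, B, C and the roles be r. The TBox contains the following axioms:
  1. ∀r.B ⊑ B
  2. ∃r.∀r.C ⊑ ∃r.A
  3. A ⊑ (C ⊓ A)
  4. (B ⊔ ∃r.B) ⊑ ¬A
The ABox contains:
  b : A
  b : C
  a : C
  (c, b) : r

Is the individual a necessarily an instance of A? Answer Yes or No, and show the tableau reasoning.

1. a : A?  L(a) = {C} ∪ {¬A}
   open: L(a) ⊇ {C, ¬A, ∀r.∃r.¬C, ∃r.¬B} (+ ∃-successors) — a ∉ A possible
2. Hence a : A: not entailed.

No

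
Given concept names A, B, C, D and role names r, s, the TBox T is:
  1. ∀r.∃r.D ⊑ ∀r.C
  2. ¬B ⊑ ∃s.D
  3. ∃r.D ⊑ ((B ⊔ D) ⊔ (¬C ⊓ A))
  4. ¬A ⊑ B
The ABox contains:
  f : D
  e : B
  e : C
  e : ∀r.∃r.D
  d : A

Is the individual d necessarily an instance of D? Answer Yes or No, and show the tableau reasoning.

No

1. d : D?  L(d) = {A} ∪ {¬D}
   open: L(d) ⊇ {A, B, ¬D, ∀r.¬D, ∃r.∀r.¬D} (+ ∃-successors) — d ∉ D possible
2. Hence d : D: not entailed.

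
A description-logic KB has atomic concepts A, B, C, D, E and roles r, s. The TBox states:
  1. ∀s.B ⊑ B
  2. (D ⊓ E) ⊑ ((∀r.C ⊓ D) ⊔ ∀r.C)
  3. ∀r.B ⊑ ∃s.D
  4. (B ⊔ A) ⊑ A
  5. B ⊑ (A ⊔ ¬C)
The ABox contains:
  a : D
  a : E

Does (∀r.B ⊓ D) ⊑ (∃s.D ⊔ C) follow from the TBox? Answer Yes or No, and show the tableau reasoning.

1. (∀r.B ⊓ D) ⊑ (∃s.D ⊔ C)  ⇔  ((∀r.B ⊓ D) ⊓ (∀s.¬D ⊓ ¬C)) unsat w.r.t. T
   all branches close; clash {D, ¬D} at an ∃-successor
2. Hence (∀r.B ⊓ D) ⊑ (∃s.D ⊔ C): entailed.

Yes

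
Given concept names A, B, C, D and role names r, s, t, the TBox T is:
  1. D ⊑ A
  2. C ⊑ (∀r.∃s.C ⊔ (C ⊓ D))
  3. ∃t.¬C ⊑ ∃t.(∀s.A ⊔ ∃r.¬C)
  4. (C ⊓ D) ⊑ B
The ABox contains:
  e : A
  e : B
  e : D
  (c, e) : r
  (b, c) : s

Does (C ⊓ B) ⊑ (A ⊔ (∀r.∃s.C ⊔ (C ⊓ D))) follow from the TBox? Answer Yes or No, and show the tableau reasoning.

1. (C ⊓ B) ⊑ (A ⊔ (∀r.∃s.C ⊔ (C ⊓ D)))  ⇔  ((C ⊓ B) ⊓ (¬A ⊓ (∃r.∀s.¬C ⊓ (¬C ⊔ ¬D)))) unsat w.r.t. T
   all branches close; clash {D, ¬D} at x₀
2. Hence (C ⊓ B) ⊑ (A ⊔ (∀r.∃s.C ⊔ (C ⊓ D))): entailed.

Yes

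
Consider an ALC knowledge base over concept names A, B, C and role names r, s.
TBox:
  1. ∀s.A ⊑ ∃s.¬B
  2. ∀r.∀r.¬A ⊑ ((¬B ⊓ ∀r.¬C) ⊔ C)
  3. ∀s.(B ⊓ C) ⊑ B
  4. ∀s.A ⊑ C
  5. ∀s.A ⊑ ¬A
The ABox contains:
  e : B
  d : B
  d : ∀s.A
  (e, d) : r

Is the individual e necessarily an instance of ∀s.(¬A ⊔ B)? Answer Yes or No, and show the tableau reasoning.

1. e : ∀s.(¬A ⊔ B)?  L(e) = {B} ∪ {∃s.(A ⊓ ¬B)}
   open: L(e) ⊇ {B, ∃r.∃r.A, ∃s.(A ⊓ ¬B), ∃s.¬A} (+ ∃-successors) — e ∉ ∀s.(¬A ⊔ B) possible
2. Hence e : ∀s.(¬A ⊔ B): not entailed.

No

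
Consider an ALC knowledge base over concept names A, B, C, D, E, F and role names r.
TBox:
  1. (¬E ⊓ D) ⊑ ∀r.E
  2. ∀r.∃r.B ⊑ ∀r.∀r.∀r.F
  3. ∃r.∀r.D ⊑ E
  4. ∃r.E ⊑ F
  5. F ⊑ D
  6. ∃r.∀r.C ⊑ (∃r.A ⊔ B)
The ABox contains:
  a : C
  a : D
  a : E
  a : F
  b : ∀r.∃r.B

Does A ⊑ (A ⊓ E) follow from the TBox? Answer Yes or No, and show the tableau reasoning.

1. A ⊑ (A ⊓ E)  ⇔  (A ⊓ (¬A ⊔ ¬E)) unsat w.r.t. T
   open: L(x₀) ⊇ {A, ¬D, ¬E, ¬F, ∀r.¬E, …} (+ ∃-successors)
2. Hence A ⊑ (A ⊓ E): not entailed.

No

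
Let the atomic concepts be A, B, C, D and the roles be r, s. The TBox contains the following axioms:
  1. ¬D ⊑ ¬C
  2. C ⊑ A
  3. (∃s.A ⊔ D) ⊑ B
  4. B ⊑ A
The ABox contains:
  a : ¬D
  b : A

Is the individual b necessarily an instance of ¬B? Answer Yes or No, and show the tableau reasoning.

1. b : ¬B?  L(b) = {A} ∪ {B}
   open: L(b) ⊇ {A, B, D} — b ∉ ¬B possible
2. Hence b : ¬B: not entailed.

No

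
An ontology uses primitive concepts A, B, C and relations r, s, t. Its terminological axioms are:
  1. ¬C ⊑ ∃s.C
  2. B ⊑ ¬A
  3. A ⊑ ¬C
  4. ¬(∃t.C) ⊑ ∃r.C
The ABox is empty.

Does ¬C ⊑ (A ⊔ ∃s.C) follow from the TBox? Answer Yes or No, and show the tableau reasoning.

1. ¬C ⊑ (A ⊔ ∃s.C)  ⇔  (¬C ⊓ (¬A ⊓ ∀s.¬C)) unsat w.r.t. T
   all branches close; clash {C, ¬C} at an ∃-successor
2. Hence ¬C ⊑ (A ⊔ ∃s.C): entailed.

Yes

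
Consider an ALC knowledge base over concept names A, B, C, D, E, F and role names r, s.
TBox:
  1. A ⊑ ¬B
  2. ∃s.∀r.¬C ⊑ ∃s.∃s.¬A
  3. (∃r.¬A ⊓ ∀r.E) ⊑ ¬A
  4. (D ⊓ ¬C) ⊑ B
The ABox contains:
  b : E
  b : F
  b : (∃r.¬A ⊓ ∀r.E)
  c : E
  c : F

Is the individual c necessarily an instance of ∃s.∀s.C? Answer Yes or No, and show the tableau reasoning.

No

1. c : ∃s.∀s.C?  L(c) = {E, F} ∪ {∀s.∃s.¬C}
   open: L(c) ⊇ {E, F, ¬A, ¬D, ∀s.∃r.C, …} — c ∉ ∃s.∀s.C possible
2. Hence c : ∃s.∀s.C: not entailed.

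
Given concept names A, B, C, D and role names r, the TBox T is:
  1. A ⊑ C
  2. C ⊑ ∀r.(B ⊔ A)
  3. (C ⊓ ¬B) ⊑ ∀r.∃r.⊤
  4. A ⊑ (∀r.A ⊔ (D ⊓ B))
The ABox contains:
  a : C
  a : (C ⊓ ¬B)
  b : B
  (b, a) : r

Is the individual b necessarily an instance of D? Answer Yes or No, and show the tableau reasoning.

1. b : D?  L(b) = {B} ∪ {¬D}
   open: L(b) ⊇ {B, ¬A, ¬C, ¬D} — b ∉ D possible
2. Hence b : D: not entailed.

No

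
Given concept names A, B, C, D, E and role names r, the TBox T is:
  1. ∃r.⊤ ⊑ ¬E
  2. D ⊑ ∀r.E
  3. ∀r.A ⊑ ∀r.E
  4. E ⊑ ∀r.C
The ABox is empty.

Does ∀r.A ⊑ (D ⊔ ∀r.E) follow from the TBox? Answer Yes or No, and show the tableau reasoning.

1. ∀r.A ⊑ (D ⊔ ∀r.E)  ⇔  (∀r.A ⊓ (¬D ⊓ ∃r.¬E)) unsat w.r.t. T
   all branches close; clash {E, ¬E} at an ∃-successor
2. Hence ∀r.A ⊑ (D ⊔ ∀r.E): entailed.

Yes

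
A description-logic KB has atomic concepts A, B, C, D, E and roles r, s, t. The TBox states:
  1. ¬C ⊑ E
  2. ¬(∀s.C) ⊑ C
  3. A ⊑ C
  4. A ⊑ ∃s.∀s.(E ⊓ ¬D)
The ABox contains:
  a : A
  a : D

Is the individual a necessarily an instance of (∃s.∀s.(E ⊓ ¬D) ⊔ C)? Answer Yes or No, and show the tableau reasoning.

Yes

1. a : (∃s.∀s.(E ⊓ ¬D) ⊔ C)?  L(a) = {A, D} ∪ {(∀s.∃s.(¬E ⊔ D) ⊓ ¬C)}
   clash {C, ¬C} at a — a ∈ (∃s.∀s.(E ⊓ ¬D) ⊔ C)
2. Hence a : (∃s.∀s.(E ⊓ ¬D) ⊔ C): entailed.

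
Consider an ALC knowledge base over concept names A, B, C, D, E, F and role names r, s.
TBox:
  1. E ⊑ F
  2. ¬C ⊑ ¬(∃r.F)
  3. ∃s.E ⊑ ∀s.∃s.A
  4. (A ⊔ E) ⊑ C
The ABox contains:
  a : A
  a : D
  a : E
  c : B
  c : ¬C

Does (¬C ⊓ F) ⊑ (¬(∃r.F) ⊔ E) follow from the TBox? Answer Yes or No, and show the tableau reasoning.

Yes

1. (¬C ⊓ F) ⊑ (¬(∃r.F) ⊔ E)  ⇔  ((¬C ⊓ F) ⊓ (∃r.F ⊓ ¬E)) unsat w.r.t. T
   all branches close; clash {C, ¬C} at x₀
2. Hence (¬C ⊓ F) ⊑ (¬(∃r.F) ⊔ E): entailed.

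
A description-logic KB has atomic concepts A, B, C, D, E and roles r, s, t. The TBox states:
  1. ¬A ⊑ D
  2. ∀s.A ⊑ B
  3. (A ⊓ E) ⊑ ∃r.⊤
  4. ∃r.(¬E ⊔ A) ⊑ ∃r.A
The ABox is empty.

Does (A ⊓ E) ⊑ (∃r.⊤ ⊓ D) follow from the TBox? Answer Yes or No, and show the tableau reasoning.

No

1. (A ⊓ E) ⊑ (∃r.⊤ ⊓ D)  ⇔  ((A ⊓ E) ⊓ (∀r.⊥ ⊔ ¬D)) unsat w.r.t. T
   apply at x₀: (A ⊓ E)⊑∃r.⊤
   open: L(x₀) ⊇ {A, E, ¬D, ∀r.(E ⊓ ¬A), ∃r.⊤, …} (+ ∃-successors)
2. Hence (A ⊓ E) ⊑ (∃r.⊤ ⊓ D): not entailed.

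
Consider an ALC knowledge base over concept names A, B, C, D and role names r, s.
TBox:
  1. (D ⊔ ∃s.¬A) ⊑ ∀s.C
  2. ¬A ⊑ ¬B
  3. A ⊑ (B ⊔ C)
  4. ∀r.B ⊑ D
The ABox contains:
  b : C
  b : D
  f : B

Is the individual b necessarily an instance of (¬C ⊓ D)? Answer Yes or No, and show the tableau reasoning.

1. b : (¬C ⊓ D)?  L(b) = {C, D} ∪ {(C ⊔ ¬D)}
   open: L(b) ⊇ {A, C, D, ∀s.C} — b ∉ (¬C ⊓ D) possible
2. Hence b : (¬C ⊓ D): not entailed.

No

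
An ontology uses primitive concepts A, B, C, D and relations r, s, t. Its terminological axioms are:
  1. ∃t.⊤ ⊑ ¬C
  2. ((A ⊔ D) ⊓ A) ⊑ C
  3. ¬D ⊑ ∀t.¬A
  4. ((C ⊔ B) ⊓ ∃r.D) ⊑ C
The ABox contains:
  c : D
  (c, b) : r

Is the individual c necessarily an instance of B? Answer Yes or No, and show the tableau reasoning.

1. c : B?  L(c) = {D} ∪ {¬B}
   open: L(c) ⊇ {D, ¬A, ¬B, ¬C, ∀t.⊥} — c ∉ B possible
2. Hence c : B: not entailed.

No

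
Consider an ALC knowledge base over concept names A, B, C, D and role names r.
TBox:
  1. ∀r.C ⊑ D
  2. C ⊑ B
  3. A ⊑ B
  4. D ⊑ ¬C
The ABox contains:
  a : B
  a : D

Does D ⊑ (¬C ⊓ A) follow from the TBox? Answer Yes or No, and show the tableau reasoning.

1. D ⊑ (¬C ⊓ A)  ⇔  (D ⊓ (C ⊔ ¬A)) unsat w.r.t. T
   apply at x₀: D⊑¬C
   open: L(x₀) ⊇ {D, ¬A, ¬C}
2. Hence D ⊑ (¬C ⊓ A): not entailed.

No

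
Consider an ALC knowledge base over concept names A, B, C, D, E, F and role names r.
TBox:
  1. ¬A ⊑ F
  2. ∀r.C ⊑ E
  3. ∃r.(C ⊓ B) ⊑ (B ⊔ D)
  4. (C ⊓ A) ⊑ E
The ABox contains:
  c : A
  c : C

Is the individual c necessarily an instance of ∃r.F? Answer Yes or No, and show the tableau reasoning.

1. c : ∃r.F?  L(c) = {A, C} ∪ {∀r.¬F}
   open: L(c) ⊇ {A, C, E, ∀r.(¬C ⊔ ¬B), ∀r.¬F} — c ∉ ∃r.F possible
2. Hence c : ∃r.F: not entailed.

No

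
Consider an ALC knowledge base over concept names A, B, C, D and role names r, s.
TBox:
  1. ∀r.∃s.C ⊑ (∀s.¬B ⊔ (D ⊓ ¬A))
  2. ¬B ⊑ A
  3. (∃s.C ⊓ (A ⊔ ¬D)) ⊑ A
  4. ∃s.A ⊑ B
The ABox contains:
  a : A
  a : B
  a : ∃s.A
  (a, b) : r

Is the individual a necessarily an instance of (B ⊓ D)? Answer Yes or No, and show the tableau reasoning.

1. a : (B ⊓ D)?  L(a) = {A, B, ∃s.A} ∪ {(¬B ⊔ ¬D)}
   open: L(a) ⊇ {A, B, ¬D, ∃r.∀s.¬C, ∃s.A} (+ ∃-successors) — a ∉ (B ⊓ D) possible
2. Hence a : (B ⊓ D): not entailed.

No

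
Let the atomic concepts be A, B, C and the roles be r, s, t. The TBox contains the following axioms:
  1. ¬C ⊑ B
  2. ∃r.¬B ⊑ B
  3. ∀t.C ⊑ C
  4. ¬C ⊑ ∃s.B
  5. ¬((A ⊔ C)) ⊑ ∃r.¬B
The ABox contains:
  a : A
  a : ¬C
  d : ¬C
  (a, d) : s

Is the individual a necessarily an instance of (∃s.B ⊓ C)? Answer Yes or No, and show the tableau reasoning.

No

1. a : (∃s.B ⊓ C)?  L(a) = {A, ¬C} ∪ {(∀s.¬B ⊔ ¬C)}
   apply at a: ¬C⊑B; ¬C⊑∃s.B
   open: L(a) ⊇ {A, B, ¬C, ∃s.B, ∃t.¬C} (+ ∃-successors) — a ∉ (∃s.B ⊓ C) possible
2. Hence a : (∃s.B ⊓ C): not entailed.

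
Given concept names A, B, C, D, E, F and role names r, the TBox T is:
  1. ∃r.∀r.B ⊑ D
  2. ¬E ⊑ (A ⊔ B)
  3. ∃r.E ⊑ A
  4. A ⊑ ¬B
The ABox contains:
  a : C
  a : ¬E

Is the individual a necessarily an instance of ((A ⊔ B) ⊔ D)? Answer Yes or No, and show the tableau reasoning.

1. a : ((A ⊔ B) ⊔ D)?  L(a) = {C, ¬E} ∪ {((¬A ⊓ ¬B) ⊓ ¬D)}
   clash {B, ¬B} at a — a ∈ ((A ⊔ B) ⊔ D)
2. Hence a : ((A ⊔ B) ⊔ D): entailed.

Yes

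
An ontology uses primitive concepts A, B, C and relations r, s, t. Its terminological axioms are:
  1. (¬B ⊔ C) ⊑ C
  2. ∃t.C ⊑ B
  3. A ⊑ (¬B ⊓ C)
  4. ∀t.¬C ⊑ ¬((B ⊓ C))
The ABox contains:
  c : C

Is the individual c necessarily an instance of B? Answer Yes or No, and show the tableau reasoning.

No

1. c : B?  L(c) = {C} ∪ {¬B}
   open: L(c) ⊇ {C, ¬A, ¬B, ∀t.¬C} — c ∉ B possible
2. Hence c : B: not entailed.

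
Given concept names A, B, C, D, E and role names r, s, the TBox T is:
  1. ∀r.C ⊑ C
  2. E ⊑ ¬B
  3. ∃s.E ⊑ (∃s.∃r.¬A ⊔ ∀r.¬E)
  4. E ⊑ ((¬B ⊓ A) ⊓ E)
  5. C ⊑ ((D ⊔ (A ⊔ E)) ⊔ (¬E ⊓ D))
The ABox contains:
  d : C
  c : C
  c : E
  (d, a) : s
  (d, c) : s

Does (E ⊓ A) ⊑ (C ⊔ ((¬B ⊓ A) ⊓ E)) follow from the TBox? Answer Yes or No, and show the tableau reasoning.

1. (E ⊓ A) ⊑ (C ⊔ ((¬B ⊓ A) ⊓ E))  ⇔  ((E ⊓ A) ⊓ (¬C ⊓ ((B ⊔ ¬A) ⊔ ¬E))) unsat w.r.t. T
   all branches close; clash {E, ¬E} at x₀
2. Hence (E ⊓ A) ⊑ (C ⊔ ((¬B ⊓ A) ⊓ E)): entailed.

Yes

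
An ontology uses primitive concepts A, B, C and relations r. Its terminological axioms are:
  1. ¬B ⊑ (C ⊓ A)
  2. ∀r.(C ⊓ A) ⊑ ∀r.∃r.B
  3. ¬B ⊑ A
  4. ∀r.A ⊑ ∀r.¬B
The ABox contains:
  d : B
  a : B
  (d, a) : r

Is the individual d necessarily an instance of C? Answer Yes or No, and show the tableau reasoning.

No

1. d : C?  L(d) = {B} ∪ {¬C}
   open: L(d) ⊇ {B, ¬C, ∃r.(¬C ⊔ ¬A), ∃r.¬A} (+ ∃-successors) — d ∉ C possible
2. Hence d : C: not entailed.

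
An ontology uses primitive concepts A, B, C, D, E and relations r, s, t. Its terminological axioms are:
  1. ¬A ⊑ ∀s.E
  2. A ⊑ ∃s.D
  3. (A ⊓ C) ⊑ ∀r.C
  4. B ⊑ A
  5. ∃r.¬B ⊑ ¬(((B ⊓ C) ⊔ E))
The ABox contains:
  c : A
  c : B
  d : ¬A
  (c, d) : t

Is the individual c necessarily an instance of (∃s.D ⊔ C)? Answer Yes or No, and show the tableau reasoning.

1. c : (∃s.D ⊔ C)?  L(c) = {A, B} ∪ {(∀s.¬D ⊓ ¬C)}
   clash {D, ¬D} at an ∃-successor — c ∈ (∃s.D ⊔ C)
2. Hence c : (∃s.D ⊔ C): entailed.

Yes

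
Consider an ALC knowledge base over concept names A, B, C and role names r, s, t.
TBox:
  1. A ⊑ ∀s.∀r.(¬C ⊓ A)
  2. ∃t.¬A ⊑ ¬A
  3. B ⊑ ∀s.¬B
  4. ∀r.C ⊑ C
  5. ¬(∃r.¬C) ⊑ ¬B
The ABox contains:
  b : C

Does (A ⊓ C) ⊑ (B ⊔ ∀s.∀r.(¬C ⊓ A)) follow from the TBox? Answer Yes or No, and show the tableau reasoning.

Yes

1. (A ⊓ C) ⊑ (B ⊔ ∀s.∀r.(¬C ⊓ A))  ⇔  ((A ⊓ C) ⊓ (¬B ⊓ ∃s.∃r.(C ⊔ ¬A))) unsat w.r.t. T
   all branches close; clash {A, ¬A} at x₀
2. Hence (A ⊓ C) ⊑ (B ⊔ ∀s.∀r.(¬C ⊓ A)): entailed.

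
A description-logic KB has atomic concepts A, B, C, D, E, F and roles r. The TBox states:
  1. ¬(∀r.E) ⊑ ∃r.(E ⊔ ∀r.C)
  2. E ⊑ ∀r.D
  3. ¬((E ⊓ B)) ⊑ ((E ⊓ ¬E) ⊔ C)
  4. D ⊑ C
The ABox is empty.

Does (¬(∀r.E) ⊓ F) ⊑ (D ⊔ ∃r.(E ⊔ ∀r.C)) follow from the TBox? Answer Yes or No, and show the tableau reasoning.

Yes

1. (¬(∀r.E) ⊓ F) ⊑ (D ⊔ ∃r.(E ⊔ ∀r.C))  ⇔  ((∃r.¬E ⊓ F) ⊓ (¬D ⊓ ∀r.(¬E ⊓ ∃r.¬C))) unsat w.r.t. T
   all branches close; clash {C, ¬C} at an ∃-successor
2. Hence (¬(∀r.E) ⊓ F) ⊑ (D ⊔ ∃r.(E ⊔ ∀r.C)): entailed.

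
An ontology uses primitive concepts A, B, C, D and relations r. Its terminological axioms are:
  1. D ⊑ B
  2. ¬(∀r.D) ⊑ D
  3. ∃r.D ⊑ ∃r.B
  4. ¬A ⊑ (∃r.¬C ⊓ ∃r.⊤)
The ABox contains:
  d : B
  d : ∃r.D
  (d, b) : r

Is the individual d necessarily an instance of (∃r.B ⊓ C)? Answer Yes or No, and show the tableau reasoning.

No

1. d : (∃r.B ⊓ C)?  L(d) = {B, ∃r.D} ∪ {(∀r.¬B ⊔ ¬C)}
   apply at d: ∃r.D⊑∃r.B
   open: L(d) ⊇ {A, B, ¬C, ∀r.D, ∃r.B, …} (+ ∃-successors) — d ∉ (∃r.B ⊓ C) possible
2. Hence d : (∃r.B ⊓ C): not entailed.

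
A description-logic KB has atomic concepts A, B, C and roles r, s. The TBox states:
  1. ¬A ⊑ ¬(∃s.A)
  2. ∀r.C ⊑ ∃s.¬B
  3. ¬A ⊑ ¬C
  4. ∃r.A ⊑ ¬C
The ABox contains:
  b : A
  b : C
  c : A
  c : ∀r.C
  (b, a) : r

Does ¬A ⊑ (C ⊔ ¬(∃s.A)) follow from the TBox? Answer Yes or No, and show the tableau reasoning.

1. ¬A ⊑ (C ⊔ ¬(∃s.A))  ⇔  (¬A ⊓ (¬C ⊓ ∃s.A)) unsat w.r.t. T
   all branches close; clash {A, ¬A} at an ∃-successor
2. Hence ¬A ⊑ (C ⊔ ¬(∃s.A)): entailed.

Yes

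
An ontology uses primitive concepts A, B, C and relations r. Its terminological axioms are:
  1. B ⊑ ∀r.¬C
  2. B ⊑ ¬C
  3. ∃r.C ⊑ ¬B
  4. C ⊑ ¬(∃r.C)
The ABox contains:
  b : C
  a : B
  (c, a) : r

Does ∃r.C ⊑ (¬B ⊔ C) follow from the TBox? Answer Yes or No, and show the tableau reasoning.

Yes

1. ∃r.C ⊑ (¬B ⊔ C)  ⇔  (∃r.C ⊓ (B ⊓ ¬C)) unsat w.r.t. T
   all branches close; clash {C, ¬C} at an ∃-successor
2. Hence ∃r.C ⊑ (¬B ⊔ C): entailed.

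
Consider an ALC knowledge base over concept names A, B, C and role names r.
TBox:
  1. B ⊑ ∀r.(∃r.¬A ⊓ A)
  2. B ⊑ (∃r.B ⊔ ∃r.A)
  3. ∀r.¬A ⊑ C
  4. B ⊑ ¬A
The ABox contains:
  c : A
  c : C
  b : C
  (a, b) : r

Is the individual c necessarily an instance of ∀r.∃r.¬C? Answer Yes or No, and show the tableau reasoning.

1. c : ∀r.∃r.¬C?  L(c) = {A, C} ∪ {∃r.∀r.C}
   open: L(c) ⊇ {A, C, ¬B, ∃r.∀r.C} (+ ∃-successors) — c ∉ ∀r.∃r.¬C possible
2. Hence c : ∀r.∃r.¬C: not entailed.

No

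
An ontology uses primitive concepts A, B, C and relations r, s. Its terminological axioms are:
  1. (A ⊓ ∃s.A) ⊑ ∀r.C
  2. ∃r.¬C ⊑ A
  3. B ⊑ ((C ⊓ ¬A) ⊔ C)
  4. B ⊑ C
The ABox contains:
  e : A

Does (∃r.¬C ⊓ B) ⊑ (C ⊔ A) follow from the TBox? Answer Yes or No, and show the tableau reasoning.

Yes

1. (∃r.¬C ⊓ B) ⊑ (C ⊔ A)  ⇔  ((∃r.¬C ⊓ B) ⊓ (¬C ⊓ ¬A)) unsat w.r.t. T
   all branches close; clash {C, ¬C} at x₀
2. Hence (∃r.¬C ⊓ B) ⊑ (C ⊔ A): entailed.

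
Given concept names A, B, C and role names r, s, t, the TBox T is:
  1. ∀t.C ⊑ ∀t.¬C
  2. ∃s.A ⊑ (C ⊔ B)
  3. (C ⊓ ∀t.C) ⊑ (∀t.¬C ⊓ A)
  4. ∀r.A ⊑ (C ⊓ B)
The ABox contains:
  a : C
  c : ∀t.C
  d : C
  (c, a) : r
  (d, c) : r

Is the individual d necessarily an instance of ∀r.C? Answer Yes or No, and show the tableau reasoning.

1. d : ∀r.C?  L(d) = {C} ∪ {∃r.¬C}
   open: L(d) ⊇ {C, ∀s.¬A, ∃r.¬A, ∃r.¬C, ∃t.¬C} (+ ∃-successors) — d ∉ ∀r.C possible
2. Hence d : ∀r.C: not entailed.

No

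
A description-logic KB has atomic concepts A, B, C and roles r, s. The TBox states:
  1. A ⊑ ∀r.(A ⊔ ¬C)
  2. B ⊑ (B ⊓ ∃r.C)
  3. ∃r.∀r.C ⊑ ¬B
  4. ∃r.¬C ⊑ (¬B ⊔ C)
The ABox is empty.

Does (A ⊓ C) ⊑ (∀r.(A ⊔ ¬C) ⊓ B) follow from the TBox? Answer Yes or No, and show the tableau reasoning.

No

1. (A ⊓ C) ⊑ (∀r.(A ⊔ ¬C) ⊓ B)  ⇔  ((A ⊓ C) ⊓ (∃r.(¬A ⊓ C) ⊔ ¬B)) unsat w.r.t. T
   apply at x₀: A⊑∀r.(A ⊔ ¬C)
   open: L(x₀) ⊇ {A, C, ¬B, ∀r.(A ⊔ ¬C), ∀r.C}
2. Hence (A ⊓ C) ⊑ (∀r.(A ⊔ ¬C) ⊓ B): not entailed.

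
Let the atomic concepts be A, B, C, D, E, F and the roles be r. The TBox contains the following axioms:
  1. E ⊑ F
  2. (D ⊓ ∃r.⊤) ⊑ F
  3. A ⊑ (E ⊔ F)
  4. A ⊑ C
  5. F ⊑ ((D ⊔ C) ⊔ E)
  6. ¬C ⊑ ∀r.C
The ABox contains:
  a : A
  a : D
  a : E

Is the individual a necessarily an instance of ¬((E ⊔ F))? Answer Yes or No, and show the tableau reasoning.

1. a : ¬((E ⊔ F))?  L(a) = {A, D, E} ∪ {(E ⊔ F)}
   apply at a: E⊑F; A⊑C
   open: L(a) ⊇ {A, C, D, E, F} — a ∉ ¬((E ⊔ F)) possible
2. Hence a : ¬((E ⊔ F)): not entailed.

No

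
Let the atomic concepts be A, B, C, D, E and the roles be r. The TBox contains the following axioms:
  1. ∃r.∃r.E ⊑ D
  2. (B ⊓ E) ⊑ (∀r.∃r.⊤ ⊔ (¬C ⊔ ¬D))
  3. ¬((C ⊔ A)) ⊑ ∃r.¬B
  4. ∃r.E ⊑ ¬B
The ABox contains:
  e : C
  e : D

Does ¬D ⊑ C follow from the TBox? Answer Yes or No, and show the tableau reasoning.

1. ¬D ⊑ C  ⇔  (¬D ⊓ ¬C) unsat w.r.t. T
   open: L(x₀) ⊇ {A, ¬B, ¬C, ¬D, ∀r.¬E, …}
2. Hence ¬D ⊑ C: not entailed.

No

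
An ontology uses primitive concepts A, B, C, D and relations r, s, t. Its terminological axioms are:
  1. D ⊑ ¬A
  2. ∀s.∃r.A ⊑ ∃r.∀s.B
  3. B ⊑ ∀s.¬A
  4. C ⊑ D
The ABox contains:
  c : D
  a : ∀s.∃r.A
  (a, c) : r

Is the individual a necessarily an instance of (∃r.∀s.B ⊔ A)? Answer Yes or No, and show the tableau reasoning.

1. a : (∃r.∀s.B ⊔ A)?  L(a) = {∀s.∃r.A} ∪ {(∀r.∃s.¬B ⊓ ¬A)}
   clash {B, ¬B} at an ∃-successor — a ∈ (∃r.∀s.B ⊔ A)
2. Hence a : (∃r.∀s.B ⊔ A): entailed.

Yes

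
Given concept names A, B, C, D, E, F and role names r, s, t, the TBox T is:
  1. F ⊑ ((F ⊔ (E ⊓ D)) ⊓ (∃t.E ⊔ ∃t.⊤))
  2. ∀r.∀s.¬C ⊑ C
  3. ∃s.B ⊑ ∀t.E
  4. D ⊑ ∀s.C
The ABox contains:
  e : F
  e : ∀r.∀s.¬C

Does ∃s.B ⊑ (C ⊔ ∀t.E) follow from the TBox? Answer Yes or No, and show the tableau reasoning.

Yes

1. ∃s.B ⊑ (C ⊔ ∀t.E)  ⇔  (∃s.B ⊓ (¬C ⊓ ∃t.¬E)) unsat w.r.t. T
   all branches close; clash {C, ¬C} at x₀
2. Hence ∃s.B ⊑ (C ⊔ ∀t.E): entailed.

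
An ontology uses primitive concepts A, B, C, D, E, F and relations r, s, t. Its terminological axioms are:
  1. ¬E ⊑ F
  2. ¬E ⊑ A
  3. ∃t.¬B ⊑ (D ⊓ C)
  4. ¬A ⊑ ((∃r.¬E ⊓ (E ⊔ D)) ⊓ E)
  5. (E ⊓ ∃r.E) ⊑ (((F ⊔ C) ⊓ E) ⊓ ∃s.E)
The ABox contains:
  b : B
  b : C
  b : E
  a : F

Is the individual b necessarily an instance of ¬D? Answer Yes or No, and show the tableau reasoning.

No

1. b : ¬D?  L(b) = {B, C, E} ∪ {D}
   open: L(b) ⊇ {A, B, C, D, E, …} — b ∉ ¬D possible
2. Hence b : ¬D: not entailed.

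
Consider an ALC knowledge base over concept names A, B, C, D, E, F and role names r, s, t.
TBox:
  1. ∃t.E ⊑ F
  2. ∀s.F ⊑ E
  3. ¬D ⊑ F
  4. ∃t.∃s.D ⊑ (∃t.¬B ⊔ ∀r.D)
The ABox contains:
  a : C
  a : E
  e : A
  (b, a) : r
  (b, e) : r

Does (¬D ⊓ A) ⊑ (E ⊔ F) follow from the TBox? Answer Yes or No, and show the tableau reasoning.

Yes

1. (¬D ⊓ A) ⊑ (E ⊔ F)  ⇔  ((¬D ⊓ A) ⊓ (¬E ⊓ ¬F)) unsat w.r.t. T
   all branches close; clash {F, ¬F} at x₀
2. Hence (¬D ⊓ A) ⊑ (E ⊔ F): entailed.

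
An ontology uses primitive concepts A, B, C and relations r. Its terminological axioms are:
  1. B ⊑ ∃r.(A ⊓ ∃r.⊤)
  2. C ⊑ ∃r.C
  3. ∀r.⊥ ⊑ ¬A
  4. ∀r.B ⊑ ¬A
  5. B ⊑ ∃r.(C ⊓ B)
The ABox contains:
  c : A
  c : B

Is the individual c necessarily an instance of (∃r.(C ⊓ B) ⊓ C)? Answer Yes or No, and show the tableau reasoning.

No

1. c : (∃r.(C ⊓ B) ⊓ C)?  L(c) = {A, B} ∪ {(∀r.(¬C ⊔ ¬B) ⊔ ¬C)}
   apply at c: B⊑∃r.(A ⊓ ∃r.⊤); B⊑∃r.(C ⊓ B)
   open: L(c) ⊇ {A, B, ¬C, ∃r.(A ⊓ ∃r.⊤), ∃r.(C ⊓ B), …} (+ ∃-successors) — c ∉ (∃r.(C ⊓ B) ⊓ C) possible
2. Hence c : (∃r.(C ⊓ B) ⊓ C): not entailed.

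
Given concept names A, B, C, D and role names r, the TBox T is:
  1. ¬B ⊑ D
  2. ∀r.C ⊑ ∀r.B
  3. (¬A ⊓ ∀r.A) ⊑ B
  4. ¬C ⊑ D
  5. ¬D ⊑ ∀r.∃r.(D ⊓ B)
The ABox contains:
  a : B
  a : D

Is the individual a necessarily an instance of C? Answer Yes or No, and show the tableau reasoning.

No

1. a : C?  L(a) = {B, D} ∪ {¬C}
   open: L(a) ⊇ {B, D, ¬C, ∃r.¬C} (+ ∃-successors) — a ∉ C possible
2. Hence a : C: not entailed.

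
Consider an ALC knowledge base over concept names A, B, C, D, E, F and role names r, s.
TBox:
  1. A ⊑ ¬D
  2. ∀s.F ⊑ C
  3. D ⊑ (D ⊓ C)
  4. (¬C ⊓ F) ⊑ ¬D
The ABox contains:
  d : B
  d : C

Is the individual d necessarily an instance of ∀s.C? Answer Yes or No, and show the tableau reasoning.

1. d : ∀s.C?  L(d) = {B, C} ∪ {∃s.¬C}
   open: L(d) ⊇ {B, C, ¬A, ¬D, ∃s.¬C} (+ ∃-successors) — d ∉ ∀s.C possible
2. Hence d : ∀s.C: not entailed.

No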